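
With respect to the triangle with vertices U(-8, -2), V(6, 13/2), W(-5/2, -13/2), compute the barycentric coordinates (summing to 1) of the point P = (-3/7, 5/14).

(2/7, 3/7, 2/7)

Signed area of the reference triangle: [UVW] = ½·((-8)·(13/2−(-13/2)) + 6·(-13/2−(-2)) + (-5/2)·(-2−(13/2))) = ½·(-104 − 27 + 85/4) = -439/8.
[PVW] = ½·((-3/7)·(13/2−(-13/2)) + 6·(-13/2−(5/14)) + (-5/2)·(5/14−(13/2))) = ½·(-39/7 − 288/7 + 215/14) = -439/28, so the U-coordinate is (-439/28)/(-439/8) = 2/7.
[UPW] = ½·((-8)·(5/14−(-13/2)) + (-3/7)·(-13/2−(-2)) + (-5/2)·(-2−(5/14))) = ½·(-384/7 + 27/14 + 165/28) = -1317/56, so the V-coordinate is 3/7.
[UVP] = ½·((-8)·(13/2−(5/14)) + 6·(5/14−(-2)) + (-3/7)·(-2−(13/2))) = ½·(-344/7 + 99/7 + 51/14) = -439/28, so the W-coordinate is 2/7.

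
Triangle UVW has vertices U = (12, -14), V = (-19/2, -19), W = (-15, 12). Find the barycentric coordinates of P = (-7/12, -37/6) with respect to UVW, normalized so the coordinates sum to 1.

(1/2, 1/6, 1/3)

Signed area of the reference triangle: [UVW] = ½·(12·(-19−12) + (-19/2)·(12−(-14)) + (-15)·(-14−(-19))) = ½·(-372 − 247 − 75) = -347.
[PVW] = ½·((-7/12)·(-19−12) + (-19/2)·(12−(-37/6)) + (-15)·(-37/6−(-19))) = ½·(217/12 − 2071/12 − 385/2) = -347/2, so the U-coordinate is (-347/2)/(-347) = 1/2.
[UPW] = ½·(12·(-37/6−12) + (-7/12)·(12−(-14)) + (-15)·(-14−(-37/6))) = ½·(-218 − 91/6 + 235/2) = -347/6, so the V-coordinate is 1/6.
[UVP] = ½·(12·(-19−(-37/6)) + (-19/2)·(-37/6−(-14)) + (-7/12)·(-14−(-19))) = ½·(-154 − 893/12 − 35/12) = -347/3, so the W-coordinate is 1/3.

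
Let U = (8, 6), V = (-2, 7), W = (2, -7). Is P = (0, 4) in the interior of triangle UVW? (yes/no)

yes

Barycentric coordinates of P: (2/17, 23/34, 7/34).
The three coordinates are positive, positive, positive; a point is interior exactly when all three are positive.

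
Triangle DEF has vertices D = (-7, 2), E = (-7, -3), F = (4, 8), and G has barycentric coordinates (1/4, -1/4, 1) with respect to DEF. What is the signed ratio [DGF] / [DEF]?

-1/4

The signed ratio [DGF]/[DEF] equals the barycentric coordinate of G at vertex E, which is -1/4.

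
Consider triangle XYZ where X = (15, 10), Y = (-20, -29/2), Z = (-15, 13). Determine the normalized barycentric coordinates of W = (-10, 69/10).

(1/5, 1/5, 3/5)

Signed area of the reference triangle: [XYZ] = ½·(15·(-29/2−13) + (-20)·(13−10) + (-15)·(10−(-29/2))) = ½·(-825/2 − 60 − 735/2) = -420.
[WYZ] = ½·((-10)·(-29/2−13) + (-20)·(13−(69/10)) + (-15)·(69/10−(-29/2))) = ½·(275 − 122 − 321) = -84, so the X-coordinate is (-84)/(-420) = 1/5.
[XWZ] = ½·(15·(69/10−13) + (-10)·(13−10) + (-15)·(10−(69/10))) = ½·(-183/2 − 30 − 93/2) = -84, so the Y-coordinate is 1/5.
[XYW] = ½·(15·(-29/2−(69/10)) + (-20)·(69/10−10) + (-10)·(10−(-29/2))) = ½·(-321 + 62 − 245) = -252, so the Z-coordinate is 3/5.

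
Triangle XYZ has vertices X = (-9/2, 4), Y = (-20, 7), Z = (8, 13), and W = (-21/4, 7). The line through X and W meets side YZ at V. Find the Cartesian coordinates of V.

Barycentric coordinates of W with respect to XYZ: (1/2, 1/4, 1/4).
On side YZ the X-coordinate is zero; dropping W's X-weight 1/2 and renormalizing the remaining 1/4 : 1/4 gives weights 1/2, 1/2 on Y, Z.
V = (1/2)·(-20, 7) + (1/2)·(8, 13) = (-6, 10).

(-6, 10)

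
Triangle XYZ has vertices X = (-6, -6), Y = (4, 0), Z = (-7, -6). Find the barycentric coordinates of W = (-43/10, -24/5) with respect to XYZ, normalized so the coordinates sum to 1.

Signed area of the reference triangle: [XYZ] = ½·((-6)·(0−(-6)) + 4·(-6−(-6)) + (-7)·(-6−0)) = ½·(-36 + 0 + 42) = 3.
[WYZ] = ½·((-43/10)·(0−(-6)) + 4·(-6−(-24/5)) + (-7)·(-24/5−0)) = ½·(-129/5 − 24/5 + 168/5) = 3/2, so the X-coordinate is (3/2)/3 = 1/2.
[XWZ] = ½·((-6)·(-24/5−(-6)) + (-43/10)·(-6−(-6)) + (-7)·(-6−(-24/5))) = ½·(-36/5 + 0 + 42/5) = 3/5, so the Y-coordinate is 1/5.
[XYW] = ½·((-6)·(0−(-24/5)) + 4·(-24/5−(-6)) + (-43/10)·(-6−0)) = ½·(-144/5 + 24/5 + 129/5) = 9/10, so the Z-coordinate is 3/10.

(1/2, 1/5, 3/10)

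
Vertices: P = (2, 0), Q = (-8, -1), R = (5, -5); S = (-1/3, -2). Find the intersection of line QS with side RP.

(7/2, -5/2)

Barycentric coordinates of S with respect to PQR: (1/3, 1/3, 1/3).
On side RP the Q-coordinate is zero; dropping S's Q-weight 1/3 and renormalizing the remaining 1/3 : 1/3 gives weights 1/2, 1/2 on R, P.
T = (1/2)·(5, -5) + (1/2)·(2, 0) = (7/2, -5/2).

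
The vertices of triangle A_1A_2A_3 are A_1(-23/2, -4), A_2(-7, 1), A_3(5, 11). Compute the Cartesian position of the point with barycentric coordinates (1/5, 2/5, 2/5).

(-31/10, 4)

P = (1/5)·A_1 + (2/5)·A_2 + (2/5)·A_3.
x-coordinate: (1/5)·(-23/2) + (2/5)·(-7) + (2/5)·5 = -31/10.
y-coordinate: (1/5)·(-4) + (2/5)·1 + (2/5)·11 = 4.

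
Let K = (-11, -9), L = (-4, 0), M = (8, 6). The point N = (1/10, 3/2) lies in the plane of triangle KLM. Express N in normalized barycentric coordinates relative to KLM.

Signed area of the reference triangle: [KLM] = ½·((-11)·(0−6) + (-4)·(6−(-9)) + 8·(-9−0)) = ½·(66 − 60 − 72) = -33.
[NLM] = ½·((1/10)·(0−6) + (-4)·(6−(3/2)) + 8·(3/2−0)) = ½·(-3/5 − 18 + 12) = -33/10, so the K-coordinate is (-33/10)/(-33) = 1/10.
[KNM] = ½·((-11)·(3/2−6) + (1/10)·(6−(-9)) + 8·(-9−(3/2))) = ½·(99/2 + 3/2 − 84) = -33/2, so the L-coordinate is 1/2.
[KLN] = ½·((-11)·(0−(3/2)) + (-4)·(3/2−(-9)) + (1/10)·(-9−0)) = ½·(33/2 − 42 − 9/10) = -66/5, so the M-coordinate is 2/5.

(1/10, 1/2, 2/5)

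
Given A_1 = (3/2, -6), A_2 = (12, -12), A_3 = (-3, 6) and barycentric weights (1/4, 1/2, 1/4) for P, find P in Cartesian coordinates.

(45/8, -6)

P = (1/4)·A_1 + (1/2)·A_2 + (1/4)·A_3.
x-coordinate: (1/4)·(3/2) + (1/2)·12 + (1/4)·(-3) = 45/8.
y-coordinate: (1/4)·(-6) + (1/2)·(-12) + (1/4)·6 = -6.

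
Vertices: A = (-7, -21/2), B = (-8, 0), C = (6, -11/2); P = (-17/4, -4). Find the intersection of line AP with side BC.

(-10/3, -11/6)

Barycentric coordinates of P with respect to ABC: (1/4, 1/2, 1/4).
On side BC the A-coordinate is zero; dropping P's A-weight 1/4 and renormalizing the remaining 1/2 : 1/4 gives weights 2/3, 1/3 on B, C.
Q = (2/3)·(-8, 0) + (1/3)·(6, -11/2) = (-10/3, -11/6).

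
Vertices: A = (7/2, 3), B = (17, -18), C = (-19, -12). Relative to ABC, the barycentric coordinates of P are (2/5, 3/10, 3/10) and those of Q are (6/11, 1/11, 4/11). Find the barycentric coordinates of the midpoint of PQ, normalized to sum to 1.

(26/55, 43/220, 73/220)

Since both coordinate triples sum to 1, the midpoint's barycentrics are the componentwise average.
(2/5+6/11)/2 = 26/55; similarly 43/220 and 73/220.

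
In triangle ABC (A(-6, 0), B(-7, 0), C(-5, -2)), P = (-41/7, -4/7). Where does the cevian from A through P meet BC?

Barycentric coordinates of P with respect to ABC: (4/7, 1/7, 2/7).
On side BC the A-coordinate is zero; dropping P's A-weight 4/7 and renormalizing the remaining 1/7 : 2/7 gives weights 1/3, 2/3 on B, C.
Q = (1/3)·(-7, 0) + (2/3)·(-5, -2) = (-17/3, -4/3).

(-17/3, -4/3)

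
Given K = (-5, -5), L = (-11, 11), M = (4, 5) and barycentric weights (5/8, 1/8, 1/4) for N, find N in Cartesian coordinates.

N = (5/8)·K + (1/8)·L + (1/4)·M.
x-coordinate: (5/8)·(-5) + (1/8)·(-11) + (1/4)·4 = -7/2.
y-coordinate: (5/8)·(-5) + (1/8)·11 + (1/4)·5 = -1/2.

(-7/2, -1/2)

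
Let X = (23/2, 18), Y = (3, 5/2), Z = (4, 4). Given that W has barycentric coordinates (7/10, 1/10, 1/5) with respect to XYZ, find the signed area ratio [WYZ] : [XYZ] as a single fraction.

7/10

The signed ratio [WYZ]/[XYZ] equals the barycentric coordinate of W at vertex X, which is 7/10.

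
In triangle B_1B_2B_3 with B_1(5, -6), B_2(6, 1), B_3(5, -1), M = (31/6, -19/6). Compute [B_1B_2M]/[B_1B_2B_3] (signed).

[B_1B_2B_3] = ½·(5·(1−(-1)) + 6·(-1−(-6)) + 5·(-6−1)) = ½·(10 + 30 − 35) = 5/2.
[B_1B_2M] = ½·(5·(1−(-19/6)) + 6·(-19/6−(-6)) + (31/6)·(-6−1)) = ½·(125/6 + 17 − 217/6) = 5/6, so the ratio is (5/6)/(5/2) = 1/3.

1/3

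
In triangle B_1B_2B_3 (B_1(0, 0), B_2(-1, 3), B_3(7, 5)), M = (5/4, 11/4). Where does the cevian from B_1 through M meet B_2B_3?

Barycentric coordinates of M with respect to B_1B_2B_3: (1/4, 1/2, 1/4).
On side B_2B_3 the B_1-coordinate is zero; dropping M's B_1-weight 1/4 and renormalizing the remaining 1/2 : 1/4 gives weights 2/3, 1/3 on B_2, B_3.
N = (2/3)·(-1, 3) + (1/3)·(7, 5) = (5/3, 11/3).

(5/3, 11/3)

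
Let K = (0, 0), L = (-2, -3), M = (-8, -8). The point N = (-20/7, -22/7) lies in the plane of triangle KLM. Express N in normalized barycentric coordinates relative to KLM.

Signed area of the reference triangle: [KLM] = ½·(0·(-3−(-8)) + (-2)·(-8−0) + (-8)·(0−(-3))) = ½·(0 + 16 − 24) = -4.
[NLM] = ½·((-20/7)·(-3−(-8)) + (-2)·(-8−(-22/7)) + (-8)·(-22/7−(-3))) = ½·(-100/7 + 68/7 + 8/7) = -12/7, so the K-coordinate is (-12/7)/(-4) = 3/7.
[KNM] = ½·(0·(-22/7−(-8)) + (-20/7)·(-8−0) + (-8)·(0−(-22/7))) = ½·(0 + 160/7 − 176/7) = -8/7, so the L-coordinate is 2/7.
[KLN] = ½·(0·(-3−(-22/7)) + (-2)·(-22/7−0) + (-20/7)·(0−(-3))) = ½·(0 + 44/7 − 60/7) = -8/7, so the M-coordinate is 2/7.

(3/7, 2/7, 2/7)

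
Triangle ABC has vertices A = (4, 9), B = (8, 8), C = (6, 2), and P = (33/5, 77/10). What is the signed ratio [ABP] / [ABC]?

[ABC] = ½·(4·(8−2) + 8·(2−9) + 6·(9−8)) = ½·(24 − 56 + 6) = -13.
[ABP] = ½·(4·(8−(77/10)) + 8·(77/10−9) + (33/5)·(9−8)) = ½·(6/5 − 52/5 + 33/5) = -13/10, so the ratio is (-13/10)/(-13) = 1/10.

1/10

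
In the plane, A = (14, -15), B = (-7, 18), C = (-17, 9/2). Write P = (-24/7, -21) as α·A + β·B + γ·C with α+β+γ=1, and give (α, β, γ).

Signed area of the reference triangle: [ABC] = ½·(14·(18−(9/2)) + (-7)·(9/2−(-15)) + (-17)·(-15−18)) = ½·(189 − 273/2 + 561) = 1227/4.
[PBC] = ½·((-24/7)·(18−(9/2)) + (-7)·(9/2−(-21)) + (-17)·(-21−18)) = ½·(-324/7 − 357/2 + 663) = 6135/28, so the A-coordinate is (6135/28)/(1227/4) = 5/7.
[APC] = ½·(14·(-21−(9/2)) + (-24/7)·(9/2−(-15)) + (-17)·(-15−(-21))) = ½·(-357 − 468/7 − 102) = -3681/14, so the B-coordinate is -6/7.
[ABP] = ½·(14·(18−(-21)) + (-7)·(-21−(-15)) + (-24/7)·(-15−18)) = ½·(546 + 42 + 792/7) = 2454/7, so the C-coordinate is 8/7.
Check: 5/7 − 6/7 + 8/7 = 1.

(5/7, -6/7, 8/7)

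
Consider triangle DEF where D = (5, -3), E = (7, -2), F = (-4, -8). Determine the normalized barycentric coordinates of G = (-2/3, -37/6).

(1/6, 1/6, 2/3)

Signed area of the reference triangle: [DEF] = ½·(5·(-2−(-8)) + 7·(-8−(-3)) + (-4)·(-3−(-2))) = ½·(30 − 35 + 4) = -1/2.
[GEF] = ½·((-2/3)·(-2−(-8)) + 7·(-8−(-37/6)) + (-4)·(-37/6−(-2))) = ½·(-4 − 77/6 + 50/3) = -1/12, so the D-coordinate is (-1/12)/(-1/2) = 1/6.
[DGF] = ½·(5·(-37/6−(-8)) + (-2/3)·(-8−(-3)) + (-4)·(-3−(-37/6))) = ½·(55/6 + 10/3 − 38/3) = -1/12, so the E-coordinate is 1/6.
[DEG] = ½·(5·(-2−(-37/6)) + 7·(-37/6−(-3)) + (-2/3)·(-3−(-2))) = ½·(125/6 − 133/6 + 2/3) = -1/3, so the F-coordinate is 2/3.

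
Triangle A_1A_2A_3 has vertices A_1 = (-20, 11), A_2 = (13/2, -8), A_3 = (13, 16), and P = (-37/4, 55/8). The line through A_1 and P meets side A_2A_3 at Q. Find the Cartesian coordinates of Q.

Barycentric coordinates of P with respect to A_1A_2A_3: (5/8, 1/4, 1/8).
On side A_2A_3 the A_1-coordinate is zero; dropping P's A_1-weight 5/8 and renormalizing the remaining 1/4 : 1/8 gives weights 2/3, 1/3 on A_2, A_3.
Q = (2/3)·(13/2, -8) + (1/3)·(13, 16) = (26/3, 0).

(26/3, 0)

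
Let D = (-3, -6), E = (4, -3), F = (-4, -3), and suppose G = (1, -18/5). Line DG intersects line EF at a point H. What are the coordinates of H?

Barycentric coordinates of G with respect to DEF: (1/5, 3/5, 1/5).
On side EF the D-coordinate is zero; dropping G's D-weight 1/5 and renormalizing the remaining 3/5 : 1/5 gives weights 3/4, 1/4 on E, F.
H = (3/4)·(4, -3) + (1/4)·(-4, -3) = (2, -3).

(2, -3)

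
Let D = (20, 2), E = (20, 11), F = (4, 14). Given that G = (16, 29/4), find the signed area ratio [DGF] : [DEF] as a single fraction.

1/4

[DEF] = ½·(20·(11−14) + 20·(14−2) + 4·(2−11)) = ½·(-60 + 240 − 36) = 72.
[DGF] = ½·(20·(29/4−14) + 16·(14−2) + 4·(2−(29/4))) = ½·(-135 + 192 − 21) = 18, so the ratio is 18/72 = 1/4.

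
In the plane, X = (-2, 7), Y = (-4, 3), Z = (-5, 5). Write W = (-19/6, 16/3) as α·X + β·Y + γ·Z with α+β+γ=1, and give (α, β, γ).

(1/2, 1/3, 1/6)

Signed area of the reference triangle: [XYZ] = ½·((-2)·(3−5) + (-4)·(5−7) + (-5)·(7−3)) = ½·(4 + 8 − 20) = -4.
[WYZ] = ½·((-19/6)·(3−5) + (-4)·(5−(16/3)) + (-5)·(16/3−3)) = ½·(19/3 + 4/3 − 35/3) = -2, so the X-coordinate is (-2)/(-4) = 1/2.
[XWZ] = ½·((-2)·(16/3−5) + (-19/6)·(5−7) + (-5)·(7−(16/3))) = ½·(-2/3 + 19/3 − 25/3) = -4/3, so the Y-coordinate is 1/3.
[XYW] = ½·((-2)·(3−(16/3)) + (-4)·(16/3−7) + (-19/6)·(7−3)) = ½·(14/3 + 20/3 − 38/3) = -2/3, so the Z-coordinate is 1/6.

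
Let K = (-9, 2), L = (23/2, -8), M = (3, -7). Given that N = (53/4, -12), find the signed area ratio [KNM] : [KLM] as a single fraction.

[KLM] = ½·((-9)·(-8−(-7)) + (23/2)·(-7−2) + 3·(2−(-8))) = ½·(9 − 207/2 + 30) = -129/4.
[KNM] = ½·((-9)·(-12−(-7)) + (53/4)·(-7−2) + 3·(2−(-12))) = ½·(45 − 477/4 + 42) = -129/8, so the ratio is (-129/8)/(-129/4) = 1/2.

1/2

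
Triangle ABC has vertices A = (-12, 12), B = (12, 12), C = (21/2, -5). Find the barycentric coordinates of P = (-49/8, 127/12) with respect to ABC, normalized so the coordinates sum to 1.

Signed area of the reference triangle: [ABC] = ½·((-12)·(12−(-5)) + 12·(-5−12) + (21/2)·(12−12)) = ½·(-204 − 204 + 0) = -204.
[PBC] = ½·((-49/8)·(12−(-5)) + 12·(-5−(127/12)) + (21/2)·(127/12−12)) = ½·(-833/8 − 187 − 119/8) = -153, so the A-coordinate is (-153)/(-204) = 3/4.
[APC] = ½·((-12)·(127/12−(-5)) + (-49/8)·(-5−12) + (21/2)·(12−(127/12))) = ½·(-187 + 833/8 + 119/8) = -34, so the B-coordinate is 1/6.
[ABP] = ½·((-12)·(12−(127/12)) + 12·(127/12−12) + (-49/8)·(12−12)) = ½·(-17 − 17 + 0) = -17, so the C-coordinate is 1/12.
Check: 3/4 + 1/6 + 1/12 = 1.

(3/4, 1/6, 1/12)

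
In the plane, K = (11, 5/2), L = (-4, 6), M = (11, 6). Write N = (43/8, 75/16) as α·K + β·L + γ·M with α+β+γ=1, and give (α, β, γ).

(3/8, 3/8, 1/4)

Signed area of the reference triangle: [KLM] = ½·(11·(6−6) + (-4)·(6−(5/2)) + 11·(5/2−6)) = ½·(0 − 14 − 77/2) = -105/4.
[NLM] = ½·((43/8)·(6−6) + (-4)·(6−(75/16)) + 11·(75/16−6)) = ½·(0 − 21/4 − 231/16) = -315/32, so the K-coordinate is (-315/32)/(-105/4) = 3/8.
[KNM] = ½·(11·(75/16−6) + (43/8)·(6−(5/2)) + 11·(5/2−(75/16))) = ½·(-231/16 + 301/16 − 385/16) = -315/32, so the L-coordinate is 3/8.
[KLN] = ½·(11·(6−(75/16)) + (-4)·(75/16−(5/2)) + (43/8)·(5/2−6)) = ½·(231/16 − 35/4 − 301/16) = -105/16, so the M-coordinate is 1/4.
Check: 3/8 + 3/8 + 1/4 = 1.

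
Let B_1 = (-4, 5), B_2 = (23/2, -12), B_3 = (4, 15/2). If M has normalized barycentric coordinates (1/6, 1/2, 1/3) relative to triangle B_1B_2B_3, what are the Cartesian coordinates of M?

M = (1/6)·B_1 + (1/2)·B_2 + (1/3)·B_3.
x-coordinate: (1/6)·(-4) + (1/2)·(23/2) + (1/3)·4 = 77/12.
y-coordinate: (1/6)·5 + (1/2)·(-12) + (1/3)·(15/2) = -8/3.

(77/12, -8/3)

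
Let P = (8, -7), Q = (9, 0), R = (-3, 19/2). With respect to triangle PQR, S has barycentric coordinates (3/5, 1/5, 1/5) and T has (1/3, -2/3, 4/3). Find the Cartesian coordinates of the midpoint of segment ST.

(-2/3, 241/60)

Barycentric coordinates of the midpoint are the average: (7/15, -7/30, 23/30).
Converting: (7/15)·P + (-7/30)·Q + (23/30)·R = (-2/3, 241/60).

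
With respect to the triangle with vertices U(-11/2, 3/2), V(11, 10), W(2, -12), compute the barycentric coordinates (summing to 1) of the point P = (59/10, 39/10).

Signed area of the reference triangle: [UVW] = ½·((-11/2)·(10−(-12)) + 11·(-12−(3/2)) + 2·(3/2−10)) = ½·(-121 − 297/2 − 17) = -573/4.
[PVW] = ½·((59/10)·(10−(-12)) + 11·(-12−(39/10)) + 2·(39/10−10)) = ½·(649/5 − 1749/10 − 61/5) = -573/20, so the U-coordinate is (-573/20)/(-573/4) = 1/5.
[UPW] = ½·((-11/2)·(39/10−(-12)) + (59/10)·(-12−(3/2)) + 2·(3/2−(39/10))) = ½·(-1749/20 − 1593/20 − 24/5) = -1719/20, so the V-coordinate is 3/5.
[UVP] = ½·((-11/2)·(10−(39/10)) + 11·(39/10−(3/2)) + (59/10)·(3/2−10)) = ½·(-671/20 + 132/5 − 1003/20) = -573/20, so the W-coordinate is 1/5.

(1/5, 3/5, 1/5)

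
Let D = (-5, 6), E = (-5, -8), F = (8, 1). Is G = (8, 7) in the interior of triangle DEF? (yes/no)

no

Barycentric coordinates of G: (3/7, -3/7, 1).
The three coordinates are positive, negative, positive; a point is interior exactly when all three are positive.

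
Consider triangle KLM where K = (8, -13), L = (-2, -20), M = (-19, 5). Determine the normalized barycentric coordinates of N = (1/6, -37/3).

Signed area of the reference triangle: [KLM] = ½·(8·(-20−5) + (-2)·(5−(-13)) + (-19)·(-13−(-20))) = ½·(-200 − 36 − 133) = -369/2.
[NLM] = ½·((1/6)·(-20−5) + (-2)·(5−(-37/3)) + (-19)·(-37/3−(-20))) = ½·(-25/6 − 104/3 − 437/3) = -369/4, so the K-coordinate is (-369/4)/(-369/2) = 1/2.
[KNM] = ½·(8·(-37/3−5) + (1/6)·(5−(-13)) + (-19)·(-13−(-37/3))) = ½·(-416/3 + 3 + 38/3) = -123/2, so the L-coordinate is 1/3.
[KLN] = ½·(8·(-20−(-37/3)) + (-2)·(-37/3−(-13)) + (1/6)·(-13−(-20))) = ½·(-184/3 − 4/3 + 7/6) = -123/4, so the M-coordinate is 1/6.
Check: 1/2 + 1/3 + 1/6 = 1.

(1/2, 1/3, 1/6)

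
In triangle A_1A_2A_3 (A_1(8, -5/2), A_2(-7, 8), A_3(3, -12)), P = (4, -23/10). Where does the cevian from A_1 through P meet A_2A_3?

(-2, -2)

Barycentric coordinates of P with respect to A_1A_2A_3: (3/5, 1/5, 1/5).
On side A_2A_3 the A_1-coordinate is zero; dropping P's A_1-weight 3/5 and renormalizing the remaining 1/5 : 1/5 gives weights 1/2, 1/2 on A_2, A_3.
Q = (1/2)·(-7, 8) + (1/2)·(3, -12) = (-2, -2).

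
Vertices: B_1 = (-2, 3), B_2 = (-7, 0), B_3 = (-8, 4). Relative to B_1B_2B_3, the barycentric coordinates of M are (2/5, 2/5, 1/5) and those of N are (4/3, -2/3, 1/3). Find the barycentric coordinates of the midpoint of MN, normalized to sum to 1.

(13/15, -2/15, 4/15)

Since both coordinate triples sum to 1, the midpoint's barycentrics are the componentwise average.
(2/5+4/3)/2 = 13/15; similarly -2/15 and 4/15.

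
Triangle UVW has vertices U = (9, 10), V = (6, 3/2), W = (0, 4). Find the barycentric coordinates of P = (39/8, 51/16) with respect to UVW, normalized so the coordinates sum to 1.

(1/8, 5/8, 1/4)

Signed area of the reference triangle: [UVW] = ½·(9·(3/2−4) + 6·(4−10) + 0·(10−(3/2))) = ½·(-45/2 − 36 + 0) = -117/4.
[PVW] = ½·((39/8)·(3/2−4) + 6·(4−(51/16)) + 0·(51/16−(3/2))) = ½·(-195/16 + 39/8 + 0) = -117/32, so the U-coordinate is (-117/32)/(-117/4) = 1/8.
[UPW] = ½·(9·(51/16−4) + (39/8)·(4−10) + 0·(10−(51/16))) = ½·(-117/16 − 117/4 + 0) = -585/32, so the V-coordinate is 5/8.
[UVP] = ½·(9·(3/2−(51/16)) + 6·(51/16−10) + (39/8)·(10−(3/2))) = ½·(-243/16 − 327/8 + 663/16) = -117/16, so the W-coordinate is 1/4.
Check: 1/8 + 5/8 + 1/4 = 1.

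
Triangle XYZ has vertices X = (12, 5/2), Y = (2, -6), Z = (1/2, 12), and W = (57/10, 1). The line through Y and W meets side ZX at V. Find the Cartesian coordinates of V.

(49/6, 17/3)

Barycentric coordinates of W with respect to XYZ: (2/5, 2/5, 1/5).
On side ZX the Y-coordinate is zero; dropping W's Y-weight 2/5 and renormalizing the remaining 1/5 : 2/5 gives weights 1/3, 2/3 on Z, X.
V = (1/3)·(1/2, 12) + (2/3)·(12, 5/2) = (49/6, 17/3).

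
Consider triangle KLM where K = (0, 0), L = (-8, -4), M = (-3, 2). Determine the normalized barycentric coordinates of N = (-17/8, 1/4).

(1/2, 1/8, 3/8)

Signed area of the reference triangle: [KLM] = ½·(0·(-4−2) + (-8)·(2−0) + (-3)·(0−(-4))) = ½·(0 − 16 − 12) = -14.
[NLM] = ½·((-17/8)·(-4−2) + (-8)·(2−(1/4)) + (-3)·(1/4−(-4))) = ½·(51/4 − 14 − 51/4) = -7, so the K-coordinate is (-7)/(-14) = 1/2.
[KNM] = ½·(0·(1/4−2) + (-17/8)·(2−0) + (-3)·(0−(1/4))) = ½·(0 − 17/4 + 3/4) = -7/4, so the L-coordinate is 1/8.
[KLN] = ½·(0·(-4−(1/4)) + (-8)·(1/4−0) + (-17/8)·(0−(-4))) = ½·(0 − 2 − 17/2) = -21/4, so the M-coordinate is 3/8.
Check: 1/2 + 1/8 + 3/8 = 1.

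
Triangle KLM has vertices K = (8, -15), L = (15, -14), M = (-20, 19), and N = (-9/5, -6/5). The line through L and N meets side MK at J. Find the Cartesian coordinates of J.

(-6, 2)

Barycentric coordinates of N with respect to KLM: (2/5, 1/5, 2/5).
On side MK the L-coordinate is zero; dropping N's L-weight 1/5 and renormalizing the remaining 2/5 : 2/5 gives weights 1/2, 1/2 on M, K.
J = (1/2)·(-20, 19) + (1/2)·(8, -15) = (-6, 2).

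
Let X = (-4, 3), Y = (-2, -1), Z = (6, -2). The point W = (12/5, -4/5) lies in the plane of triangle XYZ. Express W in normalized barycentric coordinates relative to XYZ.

Signed area of the reference triangle: [XYZ] = ½·((-4)·(-1−(-2)) + (-2)·(-2−3) + 6·(3−(-1))) = ½·(-4 + 10 + 24) = 15.
[WYZ] = ½·((12/5)·(-1−(-2)) + (-2)·(-2−(-4/5)) + 6·(-4/5−(-1))) = ½·(12/5 + 12/5 + 6/5) = 3, so the X-coordinate is 3/15 = 1/5.
[XWZ] = ½·((-4)·(-4/5−(-2)) + (12/5)·(-2−3) + 6·(3−(-4/5))) = ½·(-24/5 − 12 + 114/5) = 3, so the Y-coordinate is 1/5.
[XYW] = ½·((-4)·(-1−(-4/5)) + (-2)·(-4/5−3) + (12/5)·(3−(-1))) = ½·(4/5 + 38/5 + 48/5) = 9, so the Z-coordinate is 3/5.

(1/5, 1/5, 3/5)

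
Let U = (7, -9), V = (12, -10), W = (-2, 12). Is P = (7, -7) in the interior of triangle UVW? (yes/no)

yes

Barycentric coordinates of P: (17/24, 3/16, 5/48).
The three coordinates are positive, positive, positive; a point is interior exactly when all three are positive.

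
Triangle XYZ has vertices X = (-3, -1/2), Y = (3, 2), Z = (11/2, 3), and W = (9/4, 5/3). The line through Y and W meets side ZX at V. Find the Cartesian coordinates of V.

Barycentric coordinates of W with respect to XYZ: (1/3, 1/6, 1/2).
On side ZX the Y-coordinate is zero; dropping W's Y-weight 1/6 and renormalizing the remaining 1/2 : 1/3 gives weights 3/5, 2/5 on Z, X.
V = (3/5)·(11/2, 3) + (2/5)·(-3, -1/2) = (21/10, 8/5).

(21/10, 8/5)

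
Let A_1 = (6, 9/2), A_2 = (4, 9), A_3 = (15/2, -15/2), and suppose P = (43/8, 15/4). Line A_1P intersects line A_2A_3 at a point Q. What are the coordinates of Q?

Barycentric coordinates of P with respect to A_1A_2A_3: (1/4, 1/2, 1/4).
On side A_2A_3 the A_1-coordinate is zero; dropping P's A_1-weight 1/4 and renormalizing the remaining 1/2 : 1/4 gives weights 2/3, 1/3 on A_2, A_3.
Q = (2/3)·(4, 9) + (1/3)·(15/2, -15/2) = (31/6, 7/2).

(31/6, 7/2)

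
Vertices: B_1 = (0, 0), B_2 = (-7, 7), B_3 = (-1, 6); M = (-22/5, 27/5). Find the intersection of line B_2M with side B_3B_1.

(-1/2, 3)

Barycentric coordinates of M with respect to B_1B_2B_3: (1/5, 3/5, 1/5).
On side B_3B_1 the B_2-coordinate is zero; dropping M's B_2-weight 3/5 and renormalizing the remaining 1/5 : 1/5 gives weights 1/2, 1/2 on B_3, B_1.
N = (1/2)·(-1, 6) + (1/2)·(0, 0) = (-1/2, 3).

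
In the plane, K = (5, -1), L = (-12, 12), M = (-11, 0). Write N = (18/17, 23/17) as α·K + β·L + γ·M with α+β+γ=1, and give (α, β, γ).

(13/17, 3/17, 1/17)

Signed area of the reference triangle: [KLM] = ½·(5·(12−0) + (-12)·(0−(-1)) + (-11)·(-1−12)) = ½·(60 − 12 + 143) = 191/2.
[NLM] = ½·((18/17)·(12−0) + (-12)·(0−(23/17)) + (-11)·(23/17−12)) = ½·(216/17 + 276/17 + 1991/17) = 2483/34, so the K-coordinate is (2483/34)/(191/2) = 13/17.
[KNM] = ½·(5·(23/17−0) + (18/17)·(0−(-1)) + (-11)·(-1−(23/17))) = ½·(115/17 + 18/17 + 440/17) = 573/34, so the L-coordinate is 3/17.
[KLN] = ½·(5·(12−(23/17)) + (-12)·(23/17−(-1)) + (18/17)·(-1−12)) = ½·(905/17 − 480/17 − 234/17) = 191/34, so the M-coordinate is 1/17.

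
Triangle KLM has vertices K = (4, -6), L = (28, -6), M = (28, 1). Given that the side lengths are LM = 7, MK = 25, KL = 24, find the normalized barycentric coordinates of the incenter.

The incenter has barycentric coordinates proportional to the opposite side lengths: (7 : 25 : 24).
Normalizing by 7+25+24 = 56 gives (1/8, 25/56, 3/7).

(1/8, 25/56, 3/7)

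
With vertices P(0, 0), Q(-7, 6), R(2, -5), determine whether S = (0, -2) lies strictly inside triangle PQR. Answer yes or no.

yes

Barycentric coordinates of S: (5/23, 4/23, 14/23).
The three coordinates are positive, positive, positive; a point is interior exactly when all three are positive.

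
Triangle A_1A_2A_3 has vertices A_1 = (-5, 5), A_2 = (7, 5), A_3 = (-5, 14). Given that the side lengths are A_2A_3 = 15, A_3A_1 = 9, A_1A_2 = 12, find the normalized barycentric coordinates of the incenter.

(5/12, 1/4, 1/3)

The incenter has barycentric coordinates proportional to the opposite side lengths: (15 : 9 : 12).
Normalizing by 15+9+12 = 36 gives (5/12, 1/4, 1/3).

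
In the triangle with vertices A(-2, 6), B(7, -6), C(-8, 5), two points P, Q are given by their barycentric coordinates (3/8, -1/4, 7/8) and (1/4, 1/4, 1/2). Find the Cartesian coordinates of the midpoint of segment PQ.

(-49/8, 85/16)

Barycentric coordinates of the midpoint are the average: (5/16, 0, 11/16).
Converting: (5/16)·A + 0·B + (11/16)·C = (-49/8, 85/16).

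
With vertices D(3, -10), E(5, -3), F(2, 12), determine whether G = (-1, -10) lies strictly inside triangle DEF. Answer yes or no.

Barycentric coordinates of G: (37/17, -88/51, 28/51).
The three coordinates are positive, negative, positive; a point is interior exactly when all three are positive.

no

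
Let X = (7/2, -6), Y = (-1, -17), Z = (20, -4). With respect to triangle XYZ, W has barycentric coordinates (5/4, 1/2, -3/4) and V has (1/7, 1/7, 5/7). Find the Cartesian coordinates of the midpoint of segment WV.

(197/112, -67/7)

Barycentric coordinates of the midpoint are the average: (39/56, 9/28, -1/56).
Converting: (39/56)·X + (9/28)·Y + (-1/56)·Z = (197/112, -67/7).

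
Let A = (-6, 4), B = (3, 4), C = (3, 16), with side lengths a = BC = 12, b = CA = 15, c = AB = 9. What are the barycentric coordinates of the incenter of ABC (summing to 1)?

The incenter has barycentric coordinates proportional to the opposite side lengths: (12 : 15 : 9).
Normalizing by 12+15+9 = 36 gives (1/3, 5/12, 1/4).

(1/3, 5/12, 1/4)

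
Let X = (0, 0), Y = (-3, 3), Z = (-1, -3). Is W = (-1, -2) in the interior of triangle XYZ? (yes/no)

Barycentric coordinates of W: (1/6, 1/12, 3/4).
The three coordinates are positive, positive, positive; a point is interior exactly when all three are positive.

yes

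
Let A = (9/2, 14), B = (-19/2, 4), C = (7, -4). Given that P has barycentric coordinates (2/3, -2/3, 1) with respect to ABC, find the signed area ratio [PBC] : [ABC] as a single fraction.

2/3

The signed ratio [PBC]/[ABC] equals the barycentric coordinate of P at vertex A, which is 2/3.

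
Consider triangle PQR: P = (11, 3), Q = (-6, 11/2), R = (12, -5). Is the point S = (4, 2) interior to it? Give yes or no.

yes

Barycentric coordinates of S: (28/89, 38/89, 23/89).
The three coordinates are positive, positive, positive; a point is interior exactly when all three are positive.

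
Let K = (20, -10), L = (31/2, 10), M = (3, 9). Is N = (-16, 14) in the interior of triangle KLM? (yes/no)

no

Barycentric coordinates of N: (-163/509, -552/509, 1224/509).
The three coordinates are negative, negative, positive; a point is interior exactly when all three are positive.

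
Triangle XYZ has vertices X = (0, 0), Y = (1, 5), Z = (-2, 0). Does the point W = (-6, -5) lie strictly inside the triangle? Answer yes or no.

Barycentric coordinates of W: (-1/2, -1, 5/2).
The three coordinates are negative, negative, positive; a point is interior exactly when all three are positive.

no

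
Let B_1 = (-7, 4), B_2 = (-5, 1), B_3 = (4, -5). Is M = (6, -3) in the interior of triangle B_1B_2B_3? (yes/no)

no

Barycentric coordinates of M: (2, -8/3, 5/3).
The three coordinates are positive, negative, positive; a point is interior exactly when all three are positive.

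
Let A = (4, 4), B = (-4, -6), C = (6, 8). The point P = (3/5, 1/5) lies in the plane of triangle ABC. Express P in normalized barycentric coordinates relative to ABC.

Signed area of the reference triangle: [ABC] = ½·(4·(-6−8) + (-4)·(8−4) + 6·(4−(-6))) = ½·(-56 − 16 + 60) = -6.
[PBC] = ½·((3/5)·(-6−8) + (-4)·(8−(1/5)) + 6·(1/5−(-6))) = ½·(-42/5 − 156/5 + 186/5) = -6/5, so the A-coordinate is (-6/5)/(-6) = 1/5.
[APC] = ½·(4·(1/5−8) + (3/5)·(8−4) + 6·(4−(1/5))) = ½·(-156/5 + 12/5 + 114/5) = -3, so the B-coordinate is 1/2.
[ABP] = ½·(4·(-6−(1/5)) + (-4)·(1/5−4) + (3/5)·(4−(-6))) = ½·(-124/5 + 76/5 + 6) = -9/5, so the C-coordinate is 3/10.
Check: 1/5 + 1/2 + 3/10 = 1.

(1/5, 1/2, 3/10)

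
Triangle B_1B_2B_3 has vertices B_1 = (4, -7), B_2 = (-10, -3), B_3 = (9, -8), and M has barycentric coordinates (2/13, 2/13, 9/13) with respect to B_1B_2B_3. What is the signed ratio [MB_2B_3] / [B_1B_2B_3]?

The signed ratio [MB_2B_3]/[B_1B_2B_3] equals the barycentric coordinate of M at vertex B_1, which is 2/13.

2/13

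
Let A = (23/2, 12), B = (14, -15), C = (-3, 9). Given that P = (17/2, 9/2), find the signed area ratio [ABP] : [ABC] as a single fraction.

[ABC] = ½·((23/2)·(-15−9) + 14·(9−12) + (-3)·(12−(-15))) = ½·(-276 − 42 − 81) = -399/2.
[ABP] = ½·((23/2)·(-15−(9/2)) + 14·(9/2−12) + (17/2)·(12−(-15))) = ½·(-897/4 − 105 + 459/2) = -399/8, so the ratio is (-399/8)/(-399/2) = 1/4.

1/4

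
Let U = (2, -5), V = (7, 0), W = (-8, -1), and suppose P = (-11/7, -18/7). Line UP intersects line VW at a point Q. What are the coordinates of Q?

(-17/4, -3/4)

Barycentric coordinates of P with respect to UVW: (3/7, 1/7, 3/7).
On side VW the U-coordinate is zero; dropping P's U-weight 3/7 and renormalizing the remaining 1/7 : 3/7 gives weights 1/4, 3/4 on V, W.
Q = (1/4)·(7, 0) + (3/4)·(-8, -1) = (-17/4, -3/4).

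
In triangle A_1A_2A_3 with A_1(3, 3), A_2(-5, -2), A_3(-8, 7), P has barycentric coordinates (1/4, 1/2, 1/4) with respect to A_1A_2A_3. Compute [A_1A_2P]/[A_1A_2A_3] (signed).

1/4

The signed ratio [A_1A_2P]/[A_1A_2A_3] equals the barycentric coordinate of P at vertex A_3, which is 1/4.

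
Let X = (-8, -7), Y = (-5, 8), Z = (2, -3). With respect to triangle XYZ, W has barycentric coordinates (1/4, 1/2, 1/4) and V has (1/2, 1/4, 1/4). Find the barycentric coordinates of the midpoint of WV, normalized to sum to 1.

Since both coordinate triples sum to 1, the midpoint's barycentrics are the componentwise average.
(1/4+1/2)/2 = 3/8; similarly 3/8 and 1/4.

(3/8, 3/8, 1/4)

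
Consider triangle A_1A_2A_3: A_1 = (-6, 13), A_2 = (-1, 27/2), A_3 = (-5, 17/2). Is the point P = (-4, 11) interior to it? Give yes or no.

yes

Barycentric coordinates of P: (5/23, 7/23, 11/23).
The three coordinates are positive, positive, positive; a point is interior exactly when all three are positive.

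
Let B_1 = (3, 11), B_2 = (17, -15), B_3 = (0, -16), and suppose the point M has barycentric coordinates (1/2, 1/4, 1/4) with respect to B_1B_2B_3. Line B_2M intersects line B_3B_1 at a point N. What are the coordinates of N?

Line B_2M meets B_3B_1 where the B_2-coordinate vanishes; zeroing M's B_2-weight and renormalizing leaves B_3, B_1-weights 1/4 : 1/2 → (1/3, 2/3).
So N = (1/3)·B_3 + (2/3)·B_1 = (2, 2).

(2, 2)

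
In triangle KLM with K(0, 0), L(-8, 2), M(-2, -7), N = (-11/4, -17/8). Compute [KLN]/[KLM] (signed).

[KLM] = ½·(0·(2−(-7)) + (-8)·(-7−0) + (-2)·(0−2)) = ½·(0 + 56 + 4) = 30.
[KLN] = ½·(0·(2−(-17/8)) + (-8)·(-17/8−0) + (-11/4)·(0−2)) = ½·(0 + 17 + 11/2) = 45/4, so the ratio is (45/4)/30 = 3/8.

3/8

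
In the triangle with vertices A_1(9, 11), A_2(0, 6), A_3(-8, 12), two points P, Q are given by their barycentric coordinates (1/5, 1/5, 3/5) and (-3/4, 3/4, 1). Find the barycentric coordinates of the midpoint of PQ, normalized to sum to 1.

Since both coordinate triples sum to 1, the midpoint's barycentrics are the componentwise average.
(1/5+-3/4)/2 = -11/40; similarly 19/40 and 4/5.

(-11/40, 19/40, 4/5)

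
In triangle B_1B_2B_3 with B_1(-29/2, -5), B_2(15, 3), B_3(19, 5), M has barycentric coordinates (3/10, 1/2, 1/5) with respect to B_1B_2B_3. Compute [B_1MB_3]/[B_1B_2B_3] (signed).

1/2

The signed ratio [B_1MB_3]/[B_1B_2B_3] equals the barycentric coordinate of M at vertex B_2, which is 1/2.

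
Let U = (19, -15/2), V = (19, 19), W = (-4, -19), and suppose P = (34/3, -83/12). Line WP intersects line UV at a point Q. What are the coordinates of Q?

Barycentric coordinates of P with respect to UVW: (1/2, 1/6, 1/3).
On side UV the W-coordinate is zero; dropping P's W-weight 1/3 and renormalizing the remaining 1/2 : 1/6 gives weights 3/4, 1/4 on U, V.
Q = (3/4)·(19, -15/2) + (1/4)·(19, 19) = (19, -7/8).

(19, -7/8)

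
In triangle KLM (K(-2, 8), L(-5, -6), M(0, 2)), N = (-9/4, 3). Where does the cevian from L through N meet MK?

(-4/3, 6)

Barycentric coordinates of N with respect to KLM: (1/2, 1/4, 1/4).
On side MK the L-coordinate is zero; dropping N's L-weight 1/4 and renormalizing the remaining 1/4 : 1/2 gives weights 1/3, 2/3 on M, K.
J = (1/3)·(0, 2) + (2/3)·(-2, 8) = (-4/3, 6).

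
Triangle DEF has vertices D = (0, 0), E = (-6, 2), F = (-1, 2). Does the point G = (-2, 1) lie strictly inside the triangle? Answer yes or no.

Barycentric coordinates of G: (1/2, 3/10, 1/5).
The three coordinates are positive, positive, positive; a point is interior exactly when all three are positive.

yes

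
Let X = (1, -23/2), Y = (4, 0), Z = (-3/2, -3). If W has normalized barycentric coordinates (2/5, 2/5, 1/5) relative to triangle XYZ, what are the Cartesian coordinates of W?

W = (2/5)·X + (2/5)·Y + (1/5)·Z.
x-coordinate: (2/5)·1 + (2/5)·4 + (1/5)·(-3/2) = 17/10.
y-coordinate: (2/5)·(-23/2) + (2/5)·0 + (1/5)·(-3) = -26/5.

(17/10, -26/5)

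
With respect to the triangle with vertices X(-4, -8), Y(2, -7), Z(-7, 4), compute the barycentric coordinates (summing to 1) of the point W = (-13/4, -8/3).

(1/4, 1/3, 5/12)

Signed area of the reference triangle: [XYZ] = ½·((-4)·(-7−4) + 2·(4−(-8)) + (-7)·(-8−(-7))) = ½·(44 + 24 + 7) = 75/2.
[WYZ] = ½·((-13/4)·(-7−4) + 2·(4−(-8/3)) + (-7)·(-8/3−(-7))) = ½·(143/4 + 40/3 − 91/3) = 75/8, so the X-coordinate is (75/8)/(75/2) = 1/4.
[XWZ] = ½·((-4)·(-8/3−4) + (-13/4)·(4−(-8)) + (-7)·(-8−(-8/3))) = ½·(80/3 − 39 + 112/3) = 25/2, so the Y-coordinate is 1/3.
[XYW] = ½·((-4)·(-7−(-8/3)) + 2·(-8/3−(-8)) + (-13/4)·(-8−(-7))) = ½·(52/3 + 32/3 + 13/4) = 125/8, so the Z-coordinate is 5/12.
Check: 1/4 + 1/3 + 5/12 = 1.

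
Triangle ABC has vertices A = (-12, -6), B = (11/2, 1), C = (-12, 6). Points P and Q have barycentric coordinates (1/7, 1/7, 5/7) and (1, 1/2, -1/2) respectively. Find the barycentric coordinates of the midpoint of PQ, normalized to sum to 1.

Since both coordinate triples sum to 1, the midpoint's barycentrics are the componentwise average.
(1/7+1)/2 = 4/7; similarly 9/28 and 3/28.

(4/7, 9/28, 3/28)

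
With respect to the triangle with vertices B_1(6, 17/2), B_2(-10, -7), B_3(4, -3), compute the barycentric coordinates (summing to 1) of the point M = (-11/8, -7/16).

(3/8, 7/16, 3/16)

Signed area of the reference triangle: [B_1B_2B_3] = ½·(6·(-7−(-3)) + (-10)·(-3−(17/2)) + 4·(17/2−(-7))) = ½·(-24 + 115 + 62) = 153/2.
[MB_2B_3] = ½·((-11/8)·(-7−(-3)) + (-10)·(-3−(-7/16)) + 4·(-7/16−(-7))) = ½·(11/2 + 205/8 + 105/4) = 459/16, so the B_1-coordinate is (459/16)/(153/2) = 3/8.
[B_1MB_3] = ½·(6·(-7/16−(-3)) + (-11/8)·(-3−(17/2)) + 4·(17/2−(-7/16))) = ½·(123/8 + 253/16 + 143/4) = 1071/32, so the B_2-coordinate is 7/16.
[B_1B_2M] = ½·(6·(-7−(-7/16)) + (-10)·(-7/16−(17/2)) + (-11/8)·(17/2−(-7))) = ½·(-315/8 + 715/8 − 341/16) = 459/32, so the B_3-coordinate is 3/16.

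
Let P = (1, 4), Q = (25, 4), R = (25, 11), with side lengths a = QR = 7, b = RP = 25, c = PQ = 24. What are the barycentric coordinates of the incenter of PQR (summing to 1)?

The incenter has barycentric coordinates proportional to the opposite side lengths: (7 : 25 : 24).
Normalizing by 7+25+24 = 56 gives (1/8, 25/56, 3/7).

(1/8, 25/56, 3/7)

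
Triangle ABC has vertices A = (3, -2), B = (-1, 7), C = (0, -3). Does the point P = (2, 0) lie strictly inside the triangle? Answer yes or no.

Barycentric coordinates of P: (23/31, 7/31, 1/31).
The three coordinates are positive, positive, positive; a point is interior exactly when all three are positive.

yes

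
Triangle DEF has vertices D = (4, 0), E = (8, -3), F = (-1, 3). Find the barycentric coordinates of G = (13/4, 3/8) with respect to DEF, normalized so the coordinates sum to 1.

Signed area of the reference triangle: [DEF] = ½·(4·(-3−3) + 8·(3−0) + (-1)·(0−(-3))) = ½·(-24 + 24 − 3) = -3/2.
[GEF] = ½·((13/4)·(-3−3) + 8·(3−(3/8)) + (-1)·(3/8−(-3))) = ½·(-39/2 + 21 − 27/8) = -15/16, so the D-coordinate is (-15/16)/(-3/2) = 5/8.
[DGF] = ½·(4·(3/8−3) + (13/4)·(3−0) + (-1)·(0−(3/8))) = ½·(-21/2 + 39/4 + 3/8) = -3/16, so the E-coordinate is 1/8.
[DEG] = ½·(4·(-3−(3/8)) + 8·(3/8−0) + (13/4)·(0−(-3))) = ½·(-27/2 + 3 + 39/4) = -3/8, so the F-coordinate is 1/4.
Check: 5/8 + 1/8 + 1/4 = 1.

(5/8, 1/8, 1/4)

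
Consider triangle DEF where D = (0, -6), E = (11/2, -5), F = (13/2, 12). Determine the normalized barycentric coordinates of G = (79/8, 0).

Signed area of the reference triangle: [DEF] = ½·(0·(-5−12) + (11/2)·(12−(-6)) + (13/2)·(-6−(-5))) = ½·(0 + 99 − 13/2) = 185/4.
[GEF] = ½·((79/8)·(-5−12) + (11/2)·(12−0) + (13/2)·(0−(-5))) = ½·(-1343/8 + 66 + 65/2) = -555/16, so the D-coordinate is (-555/16)/(185/4) = -3/4.
[DGF] = ½·(0·(0−12) + (79/8)·(12−(-6)) + (13/2)·(-6−0)) = ½·(0 + 711/4 − 39) = 555/8, so the E-coordinate is 3/2.
[DEG] = ½·(0·(-5−0) + (11/2)·(0−(-6)) + (79/8)·(-6−(-5))) = ½·(0 + 33 − 79/8) = 185/16, so the F-coordinate is 1/4.
Check: -3/4 + 3/2 + 1/4 = 1.

(-3/4, 3/2, 1/4)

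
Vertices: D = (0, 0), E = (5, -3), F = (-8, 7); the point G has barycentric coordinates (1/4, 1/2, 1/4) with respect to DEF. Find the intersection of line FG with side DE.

(10/3, -2)

Line FG meets DE where the F-coordinate vanishes; zeroing G's F-weight and renormalizing leaves D, E-weights 1/4 : 1/2 → (1/3, 2/3).
So H = (1/3)·D + (2/3)·E = (10/3, -2).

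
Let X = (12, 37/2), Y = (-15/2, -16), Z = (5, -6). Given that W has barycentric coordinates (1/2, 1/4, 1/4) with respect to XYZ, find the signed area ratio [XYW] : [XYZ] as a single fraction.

1/4

The signed ratio [XYW]/[XYZ] equals the barycentric coordinate of W at vertex Z, which is 1/4.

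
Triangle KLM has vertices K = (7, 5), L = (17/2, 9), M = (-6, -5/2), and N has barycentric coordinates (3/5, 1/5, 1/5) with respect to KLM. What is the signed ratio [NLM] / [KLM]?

The signed ratio [NLM]/[KLM] equals the barycentric coordinate of N at vertex K, which is 3/5.

3/5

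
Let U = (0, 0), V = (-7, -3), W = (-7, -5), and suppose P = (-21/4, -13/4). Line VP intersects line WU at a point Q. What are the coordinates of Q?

(-14/3, -10/3)

Barycentric coordinates of P with respect to UVW: (1/4, 1/4, 1/2).
On side WU the V-coordinate is zero; dropping P's V-weight 1/4 and renormalizing the remaining 1/2 : 1/4 gives weights 2/3, 1/3 on W, U.
Q = (2/3)·(-7, -5) + (1/3)·(0, 0) = (-14/3, -10/3).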